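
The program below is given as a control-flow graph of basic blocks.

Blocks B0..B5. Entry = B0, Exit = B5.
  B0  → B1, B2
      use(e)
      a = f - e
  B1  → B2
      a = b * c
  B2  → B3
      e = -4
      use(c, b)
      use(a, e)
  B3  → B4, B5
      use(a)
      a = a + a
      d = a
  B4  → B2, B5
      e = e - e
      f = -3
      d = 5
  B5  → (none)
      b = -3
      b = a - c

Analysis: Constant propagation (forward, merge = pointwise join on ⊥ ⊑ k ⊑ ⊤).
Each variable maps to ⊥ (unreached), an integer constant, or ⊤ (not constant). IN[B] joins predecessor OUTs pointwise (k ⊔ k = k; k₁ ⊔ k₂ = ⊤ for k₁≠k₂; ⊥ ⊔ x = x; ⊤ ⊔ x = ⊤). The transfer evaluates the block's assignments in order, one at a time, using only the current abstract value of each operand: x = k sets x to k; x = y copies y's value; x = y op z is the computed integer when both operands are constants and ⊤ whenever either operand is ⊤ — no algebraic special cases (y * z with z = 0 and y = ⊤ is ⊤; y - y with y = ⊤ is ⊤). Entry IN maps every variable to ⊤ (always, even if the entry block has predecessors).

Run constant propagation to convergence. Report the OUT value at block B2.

Answer: {a: ⊤, b: ⊤, c: ⊤, d: ⊤, e: -4, f: ⊤}

Derivation:
Fixpoint table:
  B0:   IN=(all ⊤)   OUT=(all ⊤)
  B1:   IN=(all ⊤)   OUT=(all ⊤)
  B2:   IN=(all ⊤)   OUT={e:-4; rest ⊤}
  B3:   IN={e:-4; rest ⊤}   OUT={e:-4; rest ⊤}
  B4:   IN={e:-4; rest ⊤}   OUT={d:5, e:0, f:-3; rest ⊤}
  B5:   IN=(all ⊤)   OUT=(all ⊤)

Merge at B2: IN[B2] = OUT[B0] ⊔ OUT[B1] ⊔ OUT[B4] = {a: ⊤, b: ⊤, c: ⊤, d: ⊤, e: ⊤, f: ⊤}
Applying B2's transfer function to that IN value gives OUT[B2] (row B2 above).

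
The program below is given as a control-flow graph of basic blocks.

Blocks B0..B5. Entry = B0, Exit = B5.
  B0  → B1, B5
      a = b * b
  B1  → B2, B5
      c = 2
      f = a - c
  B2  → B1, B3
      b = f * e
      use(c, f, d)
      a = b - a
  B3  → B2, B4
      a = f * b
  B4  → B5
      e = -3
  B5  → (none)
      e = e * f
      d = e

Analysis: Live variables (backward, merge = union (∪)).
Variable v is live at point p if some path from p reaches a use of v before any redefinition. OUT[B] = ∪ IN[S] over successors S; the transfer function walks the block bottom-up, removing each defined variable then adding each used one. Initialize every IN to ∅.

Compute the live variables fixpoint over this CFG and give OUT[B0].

Per-block solution:
  B0: | IN={b, d, e, f} | OUT={a, d, e, f}
  B1: | IN={a, d, e} | OUT={a, c, d, e, f}
  B2: | IN={a, c, d, e, f} | OUT={a, b, c, d, e, f}
  B3: | IN={b, c, d, e, f} | OUT={a, c, d, e, f}
  B4: | IN={f} | OUT={e, f}
  B5: | IN={e, f} | OUT={}

Merge at B0: OUT[B0] = IN[B1] ⊔ IN[B5] = {a, d, e, f}

Answer: {a, d, e, f}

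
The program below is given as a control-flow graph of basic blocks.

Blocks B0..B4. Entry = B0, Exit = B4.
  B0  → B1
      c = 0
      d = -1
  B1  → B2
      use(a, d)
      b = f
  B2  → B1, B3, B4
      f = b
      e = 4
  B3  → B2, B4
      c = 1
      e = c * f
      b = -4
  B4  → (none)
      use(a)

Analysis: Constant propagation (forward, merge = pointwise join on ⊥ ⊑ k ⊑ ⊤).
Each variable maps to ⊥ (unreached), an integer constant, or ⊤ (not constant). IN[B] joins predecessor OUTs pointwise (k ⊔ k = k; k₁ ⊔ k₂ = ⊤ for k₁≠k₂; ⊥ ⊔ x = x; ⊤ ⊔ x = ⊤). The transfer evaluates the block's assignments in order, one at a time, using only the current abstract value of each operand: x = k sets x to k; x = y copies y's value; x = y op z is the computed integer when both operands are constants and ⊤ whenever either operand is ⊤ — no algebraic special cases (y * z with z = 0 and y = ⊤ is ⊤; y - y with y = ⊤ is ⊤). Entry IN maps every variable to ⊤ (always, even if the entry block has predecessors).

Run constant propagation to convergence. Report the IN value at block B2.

Answer: {a: ⊤, b: ⊤, c: ⊤, d: -1, e: ⊤, f: ⊤}

Derivation:
Per-block solution:
  B0: | IN=(all ⊤) | OUT={c:0, d:-1; rest ⊤}
  B1: | IN={d:-1; rest ⊤} | OUT={d:-1; rest ⊤}
  B2: | IN={d:-1; rest ⊤} | OUT={d:-1, e:4; rest ⊤}
  B3: | IN={d:-1, e:4; rest ⊤} | OUT={b:-4, c:1, d:-1; rest ⊤}
  B4: | IN={d:-1; rest ⊤} | OUT={d:-1; rest ⊤}

Merge at B2: IN[B2] = OUT[B1] ⊔ OUT[B3] = {a: ⊤, b: ⊤, c: ⊤, d: -1, e: ⊤, f: ⊤}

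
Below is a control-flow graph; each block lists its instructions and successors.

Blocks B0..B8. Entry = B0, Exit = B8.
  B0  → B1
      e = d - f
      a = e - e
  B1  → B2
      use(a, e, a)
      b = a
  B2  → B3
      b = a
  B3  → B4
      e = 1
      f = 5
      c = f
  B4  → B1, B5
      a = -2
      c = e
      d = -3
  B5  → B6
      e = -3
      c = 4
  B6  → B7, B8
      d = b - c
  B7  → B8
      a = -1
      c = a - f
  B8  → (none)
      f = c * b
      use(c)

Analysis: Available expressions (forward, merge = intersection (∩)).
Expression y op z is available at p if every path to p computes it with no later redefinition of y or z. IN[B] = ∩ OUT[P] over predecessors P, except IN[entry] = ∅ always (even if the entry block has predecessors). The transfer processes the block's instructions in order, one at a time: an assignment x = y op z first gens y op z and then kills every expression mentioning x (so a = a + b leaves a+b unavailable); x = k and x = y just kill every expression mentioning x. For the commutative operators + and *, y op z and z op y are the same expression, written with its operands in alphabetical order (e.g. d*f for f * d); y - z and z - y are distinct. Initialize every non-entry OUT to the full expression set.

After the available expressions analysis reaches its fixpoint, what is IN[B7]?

Answer: {b-c}

Working:
Fixpoint table:
  B0:  IN={}  OUT={d-f, e-e}
  B1:  IN={}  OUT={}
  B2:  IN={}  OUT={}
  B3:  IN={}  OUT={}
  B4:  IN={}  OUT={}
  B5:  IN={}  OUT={}
  B6:  IN={}  OUT={b-c}
  B7:  IN={b-c}  OUT={a-f}
  B8:  IN={}  OUT={b*c}

Merge at B7: IN[B7] = OUT[B6] = {b-c}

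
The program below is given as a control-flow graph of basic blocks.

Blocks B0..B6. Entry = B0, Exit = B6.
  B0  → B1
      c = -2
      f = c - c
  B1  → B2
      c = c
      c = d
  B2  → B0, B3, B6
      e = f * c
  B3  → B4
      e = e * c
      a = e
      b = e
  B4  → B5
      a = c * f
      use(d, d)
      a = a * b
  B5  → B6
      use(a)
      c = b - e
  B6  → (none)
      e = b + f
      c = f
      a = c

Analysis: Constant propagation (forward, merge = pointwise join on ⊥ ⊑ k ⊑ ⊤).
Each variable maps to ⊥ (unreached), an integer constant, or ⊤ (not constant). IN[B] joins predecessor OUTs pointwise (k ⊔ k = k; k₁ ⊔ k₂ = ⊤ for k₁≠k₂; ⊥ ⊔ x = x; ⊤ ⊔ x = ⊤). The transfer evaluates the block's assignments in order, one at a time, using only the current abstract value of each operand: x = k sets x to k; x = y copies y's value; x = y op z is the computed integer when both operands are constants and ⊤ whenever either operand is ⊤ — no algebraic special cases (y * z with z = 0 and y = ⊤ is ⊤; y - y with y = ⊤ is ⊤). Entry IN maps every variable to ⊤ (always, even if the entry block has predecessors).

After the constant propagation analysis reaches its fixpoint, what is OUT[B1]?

Fixpoint table:
  B0:   IN=(all ⊤)   OUT={c:-2, f:0; rest ⊤}
  B1:   IN={c:-2, f:0; rest ⊤}   OUT={f:0; rest ⊤}
  B2:   IN={f:0; rest ⊤}   OUT={f:0; rest ⊤}
  B3:   IN={f:0; rest ⊤}   OUT={f:0; rest ⊤}
  B4:   IN={f:0; rest ⊤}   OUT={f:0; rest ⊤}
  B5:   IN={f:0; rest ⊤}   OUT={f:0; rest ⊤}
  B6:   IN={f:0; rest ⊤}   OUT={a:0, c:0, f:0; rest ⊤}

Merge at B1: IN[B1] = OUT[B0] = {a: ⊤, b: ⊤, c: -2, d: ⊤, e: ⊤, f: 0}
Applying B1's transfer function to that IN value gives OUT[B1] (row B1 above).

Answer: {a: ⊤, b: ⊤, c: ⊤, d: ⊤, e: ⊤, f: 0}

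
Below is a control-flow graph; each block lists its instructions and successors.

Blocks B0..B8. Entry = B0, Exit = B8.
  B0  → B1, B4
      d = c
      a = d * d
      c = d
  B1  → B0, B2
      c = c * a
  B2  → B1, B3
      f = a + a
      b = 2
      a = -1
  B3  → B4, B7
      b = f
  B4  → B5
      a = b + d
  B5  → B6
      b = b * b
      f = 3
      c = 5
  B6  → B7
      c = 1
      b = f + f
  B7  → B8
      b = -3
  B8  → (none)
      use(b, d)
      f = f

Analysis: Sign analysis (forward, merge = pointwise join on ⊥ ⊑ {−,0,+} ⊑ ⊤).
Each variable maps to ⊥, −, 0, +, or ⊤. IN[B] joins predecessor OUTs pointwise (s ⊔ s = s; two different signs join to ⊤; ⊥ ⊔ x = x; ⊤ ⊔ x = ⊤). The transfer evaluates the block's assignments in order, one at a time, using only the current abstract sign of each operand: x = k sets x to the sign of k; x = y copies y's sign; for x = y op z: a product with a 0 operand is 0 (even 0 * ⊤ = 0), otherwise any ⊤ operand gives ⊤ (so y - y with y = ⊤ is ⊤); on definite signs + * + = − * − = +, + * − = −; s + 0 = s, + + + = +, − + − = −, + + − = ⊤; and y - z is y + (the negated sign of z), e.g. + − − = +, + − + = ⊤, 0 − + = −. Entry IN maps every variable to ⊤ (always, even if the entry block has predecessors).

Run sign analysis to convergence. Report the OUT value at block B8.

Converged values:
  B0:   IN=(all ⊤)   OUT=(all ⊤)
  B1:   IN=(all ⊤)   OUT=(all ⊤)
  B2:   IN=(all ⊤)   OUT={a:-, b:+; rest ⊤}
  B3:   IN={a:-, b:+; rest ⊤}   OUT={a:-; rest ⊤}
  B4:   IN=(all ⊤)   OUT=(all ⊤)
  B5:   IN=(all ⊤)   OUT={c:+, f:+; rest ⊤}
  B6:   IN={c:+, f:+; rest ⊤}   OUT={b:+, c:+, f:+; rest ⊤}
  B7:   IN=(all ⊤)   OUT={b:-; rest ⊤}
  B8:   IN={b:-; rest ⊤}   OUT={b:-; rest ⊤}

Merge at B8: IN[B8] = OUT[B7] = {a: ⊤, b: -, c: ⊤, d: ⊤, e: ⊤, f: ⊤}
Applying B8's transfer function to that IN value gives OUT[B8] (row B8 above).

Answer: {a: ⊤, b: -, c: ⊤, d: ⊤, e: ⊤, f: ⊤}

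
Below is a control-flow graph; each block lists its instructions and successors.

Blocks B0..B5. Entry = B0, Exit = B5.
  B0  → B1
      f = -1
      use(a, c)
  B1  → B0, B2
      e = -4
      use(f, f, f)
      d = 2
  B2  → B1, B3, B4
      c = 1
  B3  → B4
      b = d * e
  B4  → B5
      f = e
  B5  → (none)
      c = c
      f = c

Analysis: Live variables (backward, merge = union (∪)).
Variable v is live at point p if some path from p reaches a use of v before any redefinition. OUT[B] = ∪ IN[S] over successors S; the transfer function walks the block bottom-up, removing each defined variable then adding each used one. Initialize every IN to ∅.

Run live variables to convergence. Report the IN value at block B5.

Answer: {c}

Working:
Converged values:
  B0:   IN={a, c}   OUT={a, c, f}
  B1:   IN={a, c, f}   OUT={a, c, d, e, f}
  B2:   IN={a, d, e, f}   OUT={a, c, d, e, f}
  B3:   IN={c, d, e}   OUT={c, e}
  B4:   IN={c, e}   OUT={c}
  B5:   IN={c}   OUT={}

B5 is the boundary node: OUT[B5] = {}
Applying B5's transfer function to that OUT value gives IN[B5] (row B5 above).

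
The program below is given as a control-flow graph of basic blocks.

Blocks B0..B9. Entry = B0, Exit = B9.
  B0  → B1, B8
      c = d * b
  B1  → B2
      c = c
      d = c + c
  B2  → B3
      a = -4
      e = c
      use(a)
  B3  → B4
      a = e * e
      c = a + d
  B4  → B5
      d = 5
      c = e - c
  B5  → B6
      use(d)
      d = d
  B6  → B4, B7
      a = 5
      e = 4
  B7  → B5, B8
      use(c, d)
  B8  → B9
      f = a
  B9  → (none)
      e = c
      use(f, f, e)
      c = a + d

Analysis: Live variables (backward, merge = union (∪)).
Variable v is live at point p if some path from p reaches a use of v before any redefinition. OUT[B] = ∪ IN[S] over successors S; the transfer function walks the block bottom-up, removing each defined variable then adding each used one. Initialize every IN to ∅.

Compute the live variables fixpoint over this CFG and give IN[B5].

Answer: {c, d}

Working:
Converged values:
  B0: | IN={a, b, d} | OUT={a, c, d}
  B1: | IN={c} | OUT={c, d}
  B2: | IN={c, d} | OUT={d, e}
  B3: | IN={d, e} | OUT={c, e}
  B4: | IN={c, e} | OUT={c, d}
  B5: | IN={c, d} | OUT={c, d}
  B6: | IN={c, d} | OUT={a, c, d, e}
  B7: | IN={a, c, d} | OUT={a, c, d}
  B8: | IN={a, c, d} | OUT={a, c, d, f}
  B9: | IN={a, c, d, f} | OUT={}

Merge at B5: OUT[B5] = IN[B6] = {c, d}
Applying B5's transfer function to that OUT value gives IN[B5] (row B5 above).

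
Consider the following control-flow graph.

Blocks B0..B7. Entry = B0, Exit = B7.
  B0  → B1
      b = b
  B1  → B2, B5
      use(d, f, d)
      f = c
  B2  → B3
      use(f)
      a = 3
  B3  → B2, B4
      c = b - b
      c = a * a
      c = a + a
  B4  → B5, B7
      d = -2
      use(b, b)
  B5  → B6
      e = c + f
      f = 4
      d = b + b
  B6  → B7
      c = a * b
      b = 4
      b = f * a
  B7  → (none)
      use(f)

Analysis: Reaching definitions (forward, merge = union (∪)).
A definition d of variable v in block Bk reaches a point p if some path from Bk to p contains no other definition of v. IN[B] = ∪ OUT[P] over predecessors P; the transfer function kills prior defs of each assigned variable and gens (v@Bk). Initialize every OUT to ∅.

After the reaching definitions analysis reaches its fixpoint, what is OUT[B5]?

Answer: {a@B2, b@B0, c@B3, d@B5, e@B5, f@B5}

Derivation:
Fixpoint table:
  B0: | IN={} | OUT={b@B0}
  B1: | IN={b@B0} | OUT={b@B0, f@B1}
  B2: | IN={a@B2, b@B0, c@B3, f@B1} | OUT={a@B2, b@B0, c@B3, f@B1}
  B3: | IN={a@B2, b@B0, c@B3, f@B1} | OUT={a@B2, b@B0, c@B3, f@B1}
  B4: | IN={a@B2, b@B0, c@B3, f@B1} | OUT={a@B2, b@B0, c@B3, d@B4, f@B1}
  B5: | IN={a@B2, b@B0, c@B3, d@B4, f@B1} | OUT={a@B2, b@B0, c@B3, d@B5, e@B5, f@B5}
  B6: | IN={a@B2, b@B0, c@B3, d@B5, e@B5, f@B5} | OUT={a@B2, b@B6, c@B6, d@B5, e@B5, f@B5}
  B7: | IN={a@B2, b@B0, b@B6, c@B3, c@B6, d@B4, d@B5, e@B5, f@B1, f@B5} | OUT={a@B2, b@B0, b@B6, c@B3, c@B6, d@B4, d@B5, e@B5, f@B1, f@B5}

Merge at B5: IN[B5] = OUT[B1] ⊔ OUT[B4] = {a@B2, b@B0, c@B3, d@B4, f@B1}
Applying B5's transfer function to that IN value gives OUT[B5] (row B5 above).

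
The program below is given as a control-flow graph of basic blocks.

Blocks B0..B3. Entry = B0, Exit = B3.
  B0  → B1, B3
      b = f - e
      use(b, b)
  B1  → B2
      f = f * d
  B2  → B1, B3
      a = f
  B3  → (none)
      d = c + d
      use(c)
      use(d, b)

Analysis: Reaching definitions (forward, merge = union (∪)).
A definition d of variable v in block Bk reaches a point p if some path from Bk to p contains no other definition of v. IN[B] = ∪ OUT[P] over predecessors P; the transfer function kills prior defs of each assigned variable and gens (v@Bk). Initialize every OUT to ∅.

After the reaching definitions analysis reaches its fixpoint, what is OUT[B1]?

Converged values:
  B0:   IN={}   OUT={b@B0}
  B1:   IN={a@B2, b@B0, f@B1}   OUT={a@B2, b@B0, f@B1}
  B2:   IN={a@B2, b@B0, f@B1}   OUT={a@B2, b@B0, f@B1}
  B3:   IN={a@B2, b@B0, f@B1}   OUT={a@B2, b@B0, d@B3, f@B1}

Merge at B1: IN[B1] = OUT[B0] ⊔ OUT[B2] = {a@B2, b@B0, f@B1}
Applying B1's transfer function to that IN value gives OUT[B1] (row B1 above).

Answer: {a@B2, b@B0, f@B1}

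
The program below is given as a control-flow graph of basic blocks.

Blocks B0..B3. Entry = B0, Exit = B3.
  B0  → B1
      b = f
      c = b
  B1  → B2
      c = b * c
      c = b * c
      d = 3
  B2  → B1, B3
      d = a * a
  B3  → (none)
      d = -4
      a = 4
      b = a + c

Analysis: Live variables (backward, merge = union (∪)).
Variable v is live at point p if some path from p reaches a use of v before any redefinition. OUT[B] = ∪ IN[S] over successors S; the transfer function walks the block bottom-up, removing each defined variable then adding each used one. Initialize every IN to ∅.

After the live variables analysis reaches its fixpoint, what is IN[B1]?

Converged values:
  B0: | IN={a, f} | OUT={a, b, c}
  B1: | IN={a, b, c} | OUT={a, b, c}
  B2: | IN={a, b, c} | OUT={a, b, c}
  B3: | IN={c} | OUT={}

Merge at B1: OUT[B1] = IN[B2] = {a, b, c}
Applying B1's transfer function to that OUT value gives IN[B1] (row B1 above).

Answer: {a, b, c}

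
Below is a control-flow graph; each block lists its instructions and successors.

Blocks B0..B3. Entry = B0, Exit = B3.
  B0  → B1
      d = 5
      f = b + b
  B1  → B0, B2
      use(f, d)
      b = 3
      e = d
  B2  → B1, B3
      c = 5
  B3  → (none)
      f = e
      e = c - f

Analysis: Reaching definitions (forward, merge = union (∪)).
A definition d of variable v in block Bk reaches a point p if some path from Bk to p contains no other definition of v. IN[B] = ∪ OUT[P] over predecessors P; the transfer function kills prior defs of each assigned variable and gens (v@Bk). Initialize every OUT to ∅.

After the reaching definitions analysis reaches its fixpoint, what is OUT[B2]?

Answer: {b@B1, c@B2, d@B0, e@B1, f@B0}

Derivation:
Per-block solution:
  B0: | IN={b@B1, c@B2, d@B0, e@B1, f@B0} | OUT={b@B1, c@B2, d@B0, e@B1, f@B0}
  B1: | IN={b@B1, c@B2, d@B0, e@B1, f@B0} | OUT={b@B1, c@B2, d@B0, e@B1, f@B0}
  B2: | IN={b@B1, c@B2, d@B0, e@B1, f@B0} | OUT={b@B1, c@B2, d@B0, e@B1, f@B0}
  B3: | IN={b@B1, c@B2, d@B0, e@B1, f@B0} | OUT={b@B1, c@B2, d@B0, e@B3, f@B3}

Merge at B2: IN[B2] = OUT[B1] = {b@B1, c@B2, d@B0, e@B1, f@B0}
Applying B2's transfer function to that IN value gives OUT[B2] (row B2 above).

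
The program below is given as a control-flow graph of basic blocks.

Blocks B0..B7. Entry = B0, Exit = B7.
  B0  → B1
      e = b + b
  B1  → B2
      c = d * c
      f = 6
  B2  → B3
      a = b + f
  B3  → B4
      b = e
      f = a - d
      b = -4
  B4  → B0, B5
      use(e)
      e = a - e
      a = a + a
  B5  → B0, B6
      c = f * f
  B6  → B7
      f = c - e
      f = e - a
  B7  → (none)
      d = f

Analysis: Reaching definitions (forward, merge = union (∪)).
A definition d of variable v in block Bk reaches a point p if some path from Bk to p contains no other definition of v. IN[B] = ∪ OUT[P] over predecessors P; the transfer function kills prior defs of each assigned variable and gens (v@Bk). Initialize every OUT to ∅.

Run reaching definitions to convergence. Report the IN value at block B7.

Answer: {a@B4, b@B3, c@B5, e@B4, f@B6}

Trace:
Converged values:
  B0:   IN={a@B4, b@B3, c@B1, c@B5, e@B4, f@B3}   OUT={a@B4, b@B3, c@B1, c@B5, e@B0, f@B3}
  B1:   IN={a@B4, b@B3, c@B1, c@B5, e@B0, f@B3}   OUT={a@B4, b@B3, c@B1, e@B0, f@B1}
  B2:   IN={a@B4, b@B3, c@B1, e@B0, f@B1}   OUT={a@B2, b@B3, c@B1, e@B0, f@B1}
  B3:   IN={a@B2, b@B3, c@B1, e@B0, f@B1}   OUT={a@B2, b@B3, c@B1, e@B0, f@B3}
  B4:   IN={a@B2, b@B3, c@B1, e@B0, f@B3}   OUT={a@B4, b@B3, c@B1, e@B4, f@B3}
  B5:   IN={a@B4, b@B3, c@B1, e@B4, f@B3}   OUT={a@B4, b@B3, c@B5, e@B4, f@B3}
  B6:   IN={a@B4, b@B3, c@B5, e@B4, f@B3}   OUT={a@B4, b@B3, c@B5, e@B4, f@B6}
  B7:   IN={a@B4, b@B3, c@B5, e@B4, f@B6}   OUT={a@B4, b@B3, c@B5, d@B7, e@B4, f@B6}

Merge at B7: IN[B7] = OUT[B6] = {a@B4, b@B3, c@B5, e@B4, f@B6}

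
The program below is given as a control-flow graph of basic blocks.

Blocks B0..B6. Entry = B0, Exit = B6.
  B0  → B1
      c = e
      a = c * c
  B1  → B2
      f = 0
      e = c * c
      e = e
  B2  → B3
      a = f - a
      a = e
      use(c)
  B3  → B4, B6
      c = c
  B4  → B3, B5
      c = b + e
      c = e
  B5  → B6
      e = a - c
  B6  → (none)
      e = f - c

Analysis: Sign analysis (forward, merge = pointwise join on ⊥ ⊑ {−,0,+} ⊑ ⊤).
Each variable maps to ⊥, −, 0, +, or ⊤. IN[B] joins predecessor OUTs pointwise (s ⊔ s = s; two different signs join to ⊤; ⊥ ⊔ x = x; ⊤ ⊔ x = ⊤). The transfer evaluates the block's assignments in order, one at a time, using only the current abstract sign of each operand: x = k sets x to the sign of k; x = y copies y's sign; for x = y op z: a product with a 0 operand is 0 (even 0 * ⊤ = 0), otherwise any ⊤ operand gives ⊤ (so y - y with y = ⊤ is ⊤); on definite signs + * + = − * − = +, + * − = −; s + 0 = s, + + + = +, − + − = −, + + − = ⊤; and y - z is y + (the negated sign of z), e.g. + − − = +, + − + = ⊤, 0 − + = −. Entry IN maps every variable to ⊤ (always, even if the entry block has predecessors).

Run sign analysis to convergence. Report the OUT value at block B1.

Per-block solution:
  B0:   IN=(all ⊤)   OUT=(all ⊤)
  B1:   IN=(all ⊤)   OUT={f:0; rest ⊤}
  B2:   IN={f:0; rest ⊤}   OUT={f:0; rest ⊤}
  B3:   IN={f:0; rest ⊤}   OUT={f:0; rest ⊤}
  B4:   IN={f:0; rest ⊤}   OUT={f:0; rest ⊤}
  B5:   IN={f:0; rest ⊤}   OUT={f:0; rest ⊤}
  B6:   IN={f:0; rest ⊤}   OUT={f:0; rest ⊤}

Merge at B1: IN[B1] = OUT[B0] = {a: ⊤, b: ⊤, c: ⊤, d: ⊤, e: ⊤, f: ⊤}
Applying B1's transfer function to that IN value gives OUT[B1] (row B1 above).

Answer: {a: ⊤, b: ⊤, c: ⊤, d: ⊤, e: ⊤, f: 0}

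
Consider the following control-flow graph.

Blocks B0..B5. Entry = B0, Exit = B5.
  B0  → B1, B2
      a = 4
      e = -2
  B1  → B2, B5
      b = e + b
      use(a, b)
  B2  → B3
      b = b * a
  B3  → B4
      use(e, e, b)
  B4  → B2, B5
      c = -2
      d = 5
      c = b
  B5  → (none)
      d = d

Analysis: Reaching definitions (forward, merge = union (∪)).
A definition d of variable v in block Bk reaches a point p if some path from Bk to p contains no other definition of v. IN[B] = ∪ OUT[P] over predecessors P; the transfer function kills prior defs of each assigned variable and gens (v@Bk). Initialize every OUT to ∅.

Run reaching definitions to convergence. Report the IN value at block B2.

Converged values:
  B0:  IN={}  OUT={a@B0, e@B0}
  B1:  IN={a@B0, e@B0}  OUT={a@B0, b@B1, e@B0}
  B2:  IN={a@B0, b@B1, b@B2, c@B4, d@B4, e@B0}  OUT={a@B0, b@B2, c@B4, d@B4, e@B0}
  B3:  IN={a@B0, b@B2, c@B4, d@B4, e@B0}  OUT={a@B0, b@B2, c@B4, d@B4, e@B0}
  B4:  IN={a@B0, b@B2, c@B4, d@B4, e@B0}  OUT={a@B0, b@B2, c@B4, d@B4, e@B0}
  B5:  IN={a@B0, b@B1, b@B2, c@B4, d@B4, e@B0}  OUT={a@B0, b@B1, b@B2, c@B4, d@B5, e@B0}

Merge at B2: IN[B2] = OUT[B0] ⊔ OUT[B1] ⊔ OUT[B4] = {a@B0, b@B1, b@B2, c@B4, d@B4, e@B0}

Answer: {a@B0, b@B1, b@B2, c@B4, d@B4, e@B0}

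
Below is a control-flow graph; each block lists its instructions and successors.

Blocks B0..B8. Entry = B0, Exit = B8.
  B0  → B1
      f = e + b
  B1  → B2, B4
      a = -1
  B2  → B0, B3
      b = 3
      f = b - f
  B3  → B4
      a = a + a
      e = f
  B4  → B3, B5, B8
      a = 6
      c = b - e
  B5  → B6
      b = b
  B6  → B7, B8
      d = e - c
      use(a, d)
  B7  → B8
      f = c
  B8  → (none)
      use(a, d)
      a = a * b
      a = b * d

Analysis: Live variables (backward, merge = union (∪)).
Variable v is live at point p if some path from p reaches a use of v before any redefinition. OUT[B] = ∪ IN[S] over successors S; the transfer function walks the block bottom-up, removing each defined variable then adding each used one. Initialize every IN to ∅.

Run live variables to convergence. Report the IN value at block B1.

Answer: {b, d, e, f}

Working:
Fixpoint table:
  B0: | IN={b, d, e} | OUT={b, d, e, f}
  B1: | IN={b, d, e, f} | OUT={a, b, d, e, f}
  B2: | IN={a, d, e, f} | OUT={a, b, d, e, f}
  B3: | IN={a, b, d, f} | OUT={b, d, e, f}
  B4: | IN={b, d, e, f} | OUT={a, b, c, d, e, f}
  B5: | IN={a, b, c, e} | OUT={a, b, c, e}
  B6: | IN={a, b, c, e} | OUT={a, b, c, d}
  B7: | IN={a, b, c, d} | OUT={a, b, d}
  B8: | IN={a, b, d} | OUT={}

Merge at B1: OUT[B1] = IN[B2] ⊔ IN[B4] = {a, b, d, e, f}
Applying B1's transfer function to that OUT value gives IN[B1] (row B1 above).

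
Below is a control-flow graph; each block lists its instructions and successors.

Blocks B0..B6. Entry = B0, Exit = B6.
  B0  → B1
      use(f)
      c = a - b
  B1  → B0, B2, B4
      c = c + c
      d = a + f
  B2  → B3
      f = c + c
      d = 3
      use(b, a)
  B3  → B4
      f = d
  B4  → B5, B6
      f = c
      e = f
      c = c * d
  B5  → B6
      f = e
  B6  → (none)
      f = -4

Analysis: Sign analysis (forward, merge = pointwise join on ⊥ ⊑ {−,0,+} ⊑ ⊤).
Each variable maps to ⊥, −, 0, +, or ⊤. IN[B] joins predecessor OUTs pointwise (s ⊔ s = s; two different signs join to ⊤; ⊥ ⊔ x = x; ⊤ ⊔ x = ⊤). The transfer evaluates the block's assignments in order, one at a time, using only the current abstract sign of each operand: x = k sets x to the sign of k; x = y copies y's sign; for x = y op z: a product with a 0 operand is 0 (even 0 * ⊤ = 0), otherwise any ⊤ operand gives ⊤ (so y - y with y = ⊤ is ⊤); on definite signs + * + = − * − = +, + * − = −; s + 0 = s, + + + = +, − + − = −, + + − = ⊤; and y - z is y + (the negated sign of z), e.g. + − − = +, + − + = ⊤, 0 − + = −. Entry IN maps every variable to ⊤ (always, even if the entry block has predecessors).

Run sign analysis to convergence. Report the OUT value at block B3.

Per-block solution:
  B0: | IN=(all ⊤) | OUT=(all ⊤)
  B1: | IN=(all ⊤) | OUT=(all ⊤)
  B2: | IN=(all ⊤) | OUT={d:+; rest ⊤}
  B3: | IN={d:+; rest ⊤} | OUT={d:+, f:+; rest ⊤}
  B4: | IN=(all ⊤) | OUT=(all ⊤)
  B5: | IN=(all ⊤) | OUT=(all ⊤)
  B6: | IN=(all ⊤) | OUT={f:-; rest ⊤}

Merge at B3: IN[B3] = OUT[B2] = {a: ⊤, b: ⊤, c: ⊤, d: +, e: ⊤, f: ⊤}
Applying B3's transfer function to that IN value gives OUT[B3] (row B3 above).

Answer: {a: ⊤, b: ⊤, c: ⊤, d: +, e: ⊤, f: +}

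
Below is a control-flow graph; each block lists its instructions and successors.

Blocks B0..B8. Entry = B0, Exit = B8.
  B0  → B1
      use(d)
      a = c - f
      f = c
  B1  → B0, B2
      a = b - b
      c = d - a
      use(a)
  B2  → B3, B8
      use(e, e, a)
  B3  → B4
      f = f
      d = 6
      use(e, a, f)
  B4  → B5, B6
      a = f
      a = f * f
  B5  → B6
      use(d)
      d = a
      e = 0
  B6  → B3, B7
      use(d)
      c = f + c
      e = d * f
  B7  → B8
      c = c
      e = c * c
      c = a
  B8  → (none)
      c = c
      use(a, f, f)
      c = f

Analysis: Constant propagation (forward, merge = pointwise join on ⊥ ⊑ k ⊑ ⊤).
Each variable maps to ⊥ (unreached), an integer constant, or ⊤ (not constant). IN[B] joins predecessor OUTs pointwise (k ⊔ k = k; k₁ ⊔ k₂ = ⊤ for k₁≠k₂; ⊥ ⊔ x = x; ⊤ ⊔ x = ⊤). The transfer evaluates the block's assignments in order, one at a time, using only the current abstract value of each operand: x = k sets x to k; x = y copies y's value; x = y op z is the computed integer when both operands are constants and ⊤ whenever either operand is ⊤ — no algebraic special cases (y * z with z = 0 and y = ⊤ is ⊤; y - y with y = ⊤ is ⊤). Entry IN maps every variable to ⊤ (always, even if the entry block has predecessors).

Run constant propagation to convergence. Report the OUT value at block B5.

Answer: {a: ⊤, b: ⊤, c: ⊤, d: ⊤, e: 0, f: ⊤}

Working:
Per-block solution:
  B0: | IN=(all ⊤) | OUT=(all ⊤)
  B1: | IN=(all ⊤) | OUT=(all ⊤)
  B2: | IN=(all ⊤) | OUT=(all ⊤)
  B3: | IN=(all ⊤) | OUT={d:6; rest ⊤}
  B4: | IN={d:6; rest ⊤} | OUT={d:6; rest ⊤}
  B5: | IN={d:6; rest ⊤} | OUT={e:0; rest ⊤}
  B6: | IN=(all ⊤) | OUT=(all ⊤)
  B7: | IN=(all ⊤) | OUT=(all ⊤)
  B8: | IN=(all ⊤) | OUT=(all ⊤)

Merge at B5: IN[B5] = OUT[B4] = {a: ⊤, b: ⊤, c: ⊤, d: 6, e: ⊤, f: ⊤}
Applying B5's transfer function to that IN value gives OUT[B5] (row B5 above).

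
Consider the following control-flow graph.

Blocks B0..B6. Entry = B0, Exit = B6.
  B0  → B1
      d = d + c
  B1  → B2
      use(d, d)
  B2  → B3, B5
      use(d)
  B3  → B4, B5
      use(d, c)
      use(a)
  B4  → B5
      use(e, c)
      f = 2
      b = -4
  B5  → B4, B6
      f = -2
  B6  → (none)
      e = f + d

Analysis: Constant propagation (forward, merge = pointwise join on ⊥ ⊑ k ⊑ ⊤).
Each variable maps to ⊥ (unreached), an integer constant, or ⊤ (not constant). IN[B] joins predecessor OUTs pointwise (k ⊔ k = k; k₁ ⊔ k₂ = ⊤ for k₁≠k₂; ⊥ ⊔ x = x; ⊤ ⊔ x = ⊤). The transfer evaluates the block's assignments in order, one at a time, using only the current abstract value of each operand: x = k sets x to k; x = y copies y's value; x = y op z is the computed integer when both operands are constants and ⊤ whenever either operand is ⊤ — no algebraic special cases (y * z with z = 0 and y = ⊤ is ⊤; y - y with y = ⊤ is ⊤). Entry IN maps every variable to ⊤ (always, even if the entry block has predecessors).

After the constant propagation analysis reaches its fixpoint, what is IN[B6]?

Fixpoint table:
  B0:  IN=(all ⊤)  OUT=(all ⊤)
  B1:  IN=(all ⊤)  OUT=(all ⊤)
  B2:  IN=(all ⊤)  OUT=(all ⊤)
  B3:  IN=(all ⊤)  OUT=(all ⊤)
  B4:  IN=(all ⊤)  OUT={b:-4, f:2; rest ⊤}
  B5:  IN=(all ⊤)  OUT={f:-2; rest ⊤}
  B6:  IN={f:-2; rest ⊤}  OUT={f:-2; rest ⊤}

Merge at B6: IN[B6] = OUT[B5] = {a: ⊤, b: ⊤, c: ⊤, d: ⊤, e: ⊤, f: -2}

Answer: {a: ⊤, b: ⊤, c: ⊤, d: ⊤, e: ⊤, f: -2}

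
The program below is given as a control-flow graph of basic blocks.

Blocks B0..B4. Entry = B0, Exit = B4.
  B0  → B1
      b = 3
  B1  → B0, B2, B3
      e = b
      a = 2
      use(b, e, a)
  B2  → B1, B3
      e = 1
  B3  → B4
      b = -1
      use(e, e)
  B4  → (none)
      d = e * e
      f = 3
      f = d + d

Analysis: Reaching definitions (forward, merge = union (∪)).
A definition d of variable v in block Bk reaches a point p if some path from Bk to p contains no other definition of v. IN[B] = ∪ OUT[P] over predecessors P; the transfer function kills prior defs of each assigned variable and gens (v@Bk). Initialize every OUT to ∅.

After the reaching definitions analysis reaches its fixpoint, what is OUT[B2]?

Answer: {a@B1, b@B0, e@B2}

Derivation:
Fixpoint table:
  B0:   IN={a@B1, b@B0, e@B1}   OUT={a@B1, b@B0, e@B1}
  B1:   IN={a@B1, b@B0, e@B1, e@B2}   OUT={a@B1, b@B0, e@B1}
  B2:   IN={a@B1, b@B0, e@B1}   OUT={a@B1, b@B0, e@B2}
  B3:   IN={a@B1, b@B0, e@B1, e@B2}   OUT={a@B1, b@B3, e@B1, e@B2}
  B4:   IN={a@B1, b@B3, e@B1, e@B2}   OUT={a@B1, b@B3, d@B4, e@B1, e@B2, f@B4}

Merge at B2: IN[B2] = OUT[B1] = {a@B1, b@B0, e@B1}
Applying B2's transfer function to that IN value gives OUT[B2] (row B2 above).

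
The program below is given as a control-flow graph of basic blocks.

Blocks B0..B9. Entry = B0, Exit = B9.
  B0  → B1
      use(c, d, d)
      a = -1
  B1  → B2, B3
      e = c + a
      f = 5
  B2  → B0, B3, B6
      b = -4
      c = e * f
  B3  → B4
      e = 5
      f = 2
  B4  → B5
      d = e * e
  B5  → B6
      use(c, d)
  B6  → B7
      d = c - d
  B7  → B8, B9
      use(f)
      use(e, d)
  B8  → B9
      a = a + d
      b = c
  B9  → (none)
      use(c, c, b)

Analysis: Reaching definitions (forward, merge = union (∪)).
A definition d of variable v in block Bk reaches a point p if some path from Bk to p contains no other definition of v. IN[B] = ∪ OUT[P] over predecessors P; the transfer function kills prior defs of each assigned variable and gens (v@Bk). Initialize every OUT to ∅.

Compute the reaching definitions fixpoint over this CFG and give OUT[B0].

Answer: {a@B0, b@B2, c@B2, e@B1, f@B1}

Trace:
Fixpoint table:
  B0:   IN={a@B0, b@B2, c@B2, e@B1, f@B1}   OUT={a@B0, b@B2, c@B2, e@B1, f@B1}
  B1:   IN={a@B0, b@B2, c@B2, e@B1, f@B1}   OUT={a@B0, b@B2, c@B2, e@B1, f@B1}
  B2:   IN={a@B0, b@B2, c@B2, e@B1, f@B1}   OUT={a@B0, b@B2, c@B2, e@B1, f@B1}
  B3:   IN={a@B0, b@B2, c@B2, e@B1, f@B1}   OUT={a@B0, b@B2, c@B2, e@B3, f@B3}
  B4:   IN={a@B0, b@B2, c@B2, e@B3, f@B3}   OUT={a@B0, b@B2, c@B2, d@B4, e@B3, f@B3}
  B5:   IN={a@B0, b@B2, c@B2, d@B4, e@B3, f@B3}   OUT={a@B0, b@B2, c@B2, d@B4, e@B3, f@B3}
  B6:   IN={a@B0, b@B2, c@B2, d@B4, e@B1, e@B3, f@B1, f@B3}   OUT={a@B0, b@B2, c@B2, d@B6, e@B1, e@B3, f@B1, f@B3}
  B7:   IN={a@B0, b@B2, c@B2, d@B6, e@B1, e@B3, f@B1, f@B3}   OUT={a@B0, b@B2, c@B2, d@B6, e@B1, e@B3, f@B1, f@B3}
  B8:   IN={a@B0, b@B2, c@B2, d@B6, e@B1, e@B3, f@B1, f@B3}   OUT={a@B8, b@B8, c@B2, d@B6, e@B1, e@B3, f@B1, f@B3}
  B9:   IN={a@B0, a@B8, b@B2, b@B8, c@B2, d@B6, e@B1, e@B3, f@B1, f@B3}   OUT={a@B0, a@B8, b@B2, b@B8, c@B2, d@B6, e@B1, e@B3, f@B1, f@B3}

Merge at B0 (entry node, so the boundary value {} is joined with the incoming edge(s)): IN[B0] = {} ⊔ OUT[B2] = {a@B0, b@B2, c@B2, e@B1, f@B1}
Applying B0's transfer function to that IN value gives OUT[B0] (row B0 above).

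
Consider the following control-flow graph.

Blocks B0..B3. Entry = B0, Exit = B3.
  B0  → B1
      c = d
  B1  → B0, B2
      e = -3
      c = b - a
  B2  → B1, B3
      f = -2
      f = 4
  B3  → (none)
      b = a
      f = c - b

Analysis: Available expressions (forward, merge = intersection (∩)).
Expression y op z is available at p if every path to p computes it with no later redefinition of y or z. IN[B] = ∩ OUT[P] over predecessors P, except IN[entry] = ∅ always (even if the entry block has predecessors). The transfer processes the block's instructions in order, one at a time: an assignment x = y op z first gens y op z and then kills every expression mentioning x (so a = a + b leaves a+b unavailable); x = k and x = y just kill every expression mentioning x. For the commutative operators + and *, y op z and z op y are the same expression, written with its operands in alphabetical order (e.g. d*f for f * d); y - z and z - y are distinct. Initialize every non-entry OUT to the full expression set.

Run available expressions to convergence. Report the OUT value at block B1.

Per-block solution:
  B0: | IN={} | OUT={}
  B1: | IN={} | OUT={b-a}
  B2: | IN={b-a} | OUT={b-a}
  B3: | IN={b-a} | OUT={c-b}

Merge at B1: IN[B1] = OUT[B0] ∩ OUT[B2] = {}
Applying B1's transfer function to that IN value gives OUT[B1] (row B1 above).

Answer: {b-a}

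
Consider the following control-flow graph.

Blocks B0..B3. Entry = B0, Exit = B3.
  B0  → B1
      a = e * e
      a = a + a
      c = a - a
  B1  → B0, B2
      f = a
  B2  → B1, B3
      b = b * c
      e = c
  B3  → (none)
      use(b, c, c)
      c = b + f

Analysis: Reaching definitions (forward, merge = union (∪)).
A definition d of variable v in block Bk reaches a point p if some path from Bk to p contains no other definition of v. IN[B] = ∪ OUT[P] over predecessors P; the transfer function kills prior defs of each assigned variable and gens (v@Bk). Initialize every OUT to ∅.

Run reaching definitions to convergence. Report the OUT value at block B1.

Answer: {a@B0, b@B2, c@B0, e@B2, f@B1}

Derivation:
Per-block solution:
  B0:   IN={a@B0, b@B2, c@B0, e@B2, f@B1}   OUT={a@B0, b@B2, c@B0, e@B2, f@B1}
  B1:   IN={a@B0, b@B2, c@B0, e@B2, f@B1}   OUT={a@B0, b@B2, c@B0, e@B2, f@B1}
  B2:   IN={a@B0, b@B2, c@B0, e@B2, f@B1}   OUT={a@B0, b@B2, c@B0, e@B2, f@B1}
  B3:   IN={a@B0, b@B2, c@B0, e@B2, f@B1}   OUT={a@B0, b@B2, c@B3, e@B2, f@B1}

Merge at B1: IN[B1] = OUT[B0] ⊔ OUT[B2] = {a@B0, b@B2, c@B0, e@B2, f@B1}
Applying B1's transfer function to that IN value gives OUT[B1] (row B1 above).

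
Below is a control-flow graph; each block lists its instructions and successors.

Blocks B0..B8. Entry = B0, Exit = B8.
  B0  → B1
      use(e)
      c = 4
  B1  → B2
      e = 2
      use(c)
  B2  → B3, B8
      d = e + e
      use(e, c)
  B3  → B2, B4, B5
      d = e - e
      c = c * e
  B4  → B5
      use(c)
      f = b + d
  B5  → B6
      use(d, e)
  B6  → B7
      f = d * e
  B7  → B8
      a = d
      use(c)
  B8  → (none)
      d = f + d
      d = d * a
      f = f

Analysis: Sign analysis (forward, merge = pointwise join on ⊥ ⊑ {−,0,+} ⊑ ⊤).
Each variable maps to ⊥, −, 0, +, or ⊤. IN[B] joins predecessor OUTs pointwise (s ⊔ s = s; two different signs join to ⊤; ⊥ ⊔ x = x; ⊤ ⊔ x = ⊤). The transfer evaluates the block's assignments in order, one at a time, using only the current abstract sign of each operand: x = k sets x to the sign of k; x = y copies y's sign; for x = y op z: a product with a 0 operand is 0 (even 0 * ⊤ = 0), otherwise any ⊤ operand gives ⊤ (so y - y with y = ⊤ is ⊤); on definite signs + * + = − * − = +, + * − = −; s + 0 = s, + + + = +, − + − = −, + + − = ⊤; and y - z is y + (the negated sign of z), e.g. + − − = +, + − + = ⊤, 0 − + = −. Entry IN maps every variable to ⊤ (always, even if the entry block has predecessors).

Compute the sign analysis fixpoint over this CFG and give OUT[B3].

Fixpoint table:
  B0: | IN=(all ⊤) | OUT={c:+; rest ⊤}
  B1: | IN={c:+; rest ⊤} | OUT={c:+, e:+; rest ⊤}
  B2: | IN={c:+, e:+; rest ⊤} | OUT={c:+, d:+, e:+; rest ⊤}
  B3: | IN={c:+, d:+, e:+; rest ⊤} | OUT={c:+, e:+; rest ⊤}
  B4: | IN={c:+, e:+; rest ⊤} | OUT={c:+, e:+; rest ⊤}
  B5: | IN={c:+, e:+; rest ⊤} | OUT={c:+, e:+; rest ⊤}
  B6: | IN={c:+, e:+; rest ⊤} | OUT={c:+, e:+; rest ⊤}
  B7: | IN={c:+, e:+; rest ⊤} | OUT={c:+, e:+; rest ⊤}
  B8: | IN={c:+, e:+; rest ⊤} | OUT={c:+, e:+; rest ⊤}

Merge at B3: IN[B3] = OUT[B2] = {a: ⊤, b: ⊤, c: +, d: +, e: +, f: ⊤}
Applying B3's transfer function to that IN value gives OUT[B3] (row B3 above).

Answer: {a: ⊤, b: ⊤, c: +, d: ⊤, e: +, f: ⊤}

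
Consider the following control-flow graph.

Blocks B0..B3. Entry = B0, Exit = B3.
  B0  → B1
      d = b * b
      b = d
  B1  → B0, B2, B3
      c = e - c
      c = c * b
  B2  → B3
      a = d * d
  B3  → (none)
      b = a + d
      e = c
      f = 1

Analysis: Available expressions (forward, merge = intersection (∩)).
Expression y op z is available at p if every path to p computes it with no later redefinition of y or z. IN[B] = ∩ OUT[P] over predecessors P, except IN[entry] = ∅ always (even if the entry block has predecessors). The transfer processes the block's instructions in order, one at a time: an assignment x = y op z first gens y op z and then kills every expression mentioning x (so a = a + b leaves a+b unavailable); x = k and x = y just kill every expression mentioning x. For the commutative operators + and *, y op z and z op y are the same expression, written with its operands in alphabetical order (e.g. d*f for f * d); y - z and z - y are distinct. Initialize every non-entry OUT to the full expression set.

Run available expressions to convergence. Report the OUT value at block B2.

Answer: {d*d}

Working:
Per-block solution:
  B0:   IN={}   OUT={}
  B1:   IN={}   OUT={}
  B2:   IN={}   OUT={d*d}
  B3:   IN={}   OUT={a+d}

Merge at B2: IN[B2] = OUT[B1] = {}
Applying B2's transfer function to that IN value gives OUT[B2] (row B2 above).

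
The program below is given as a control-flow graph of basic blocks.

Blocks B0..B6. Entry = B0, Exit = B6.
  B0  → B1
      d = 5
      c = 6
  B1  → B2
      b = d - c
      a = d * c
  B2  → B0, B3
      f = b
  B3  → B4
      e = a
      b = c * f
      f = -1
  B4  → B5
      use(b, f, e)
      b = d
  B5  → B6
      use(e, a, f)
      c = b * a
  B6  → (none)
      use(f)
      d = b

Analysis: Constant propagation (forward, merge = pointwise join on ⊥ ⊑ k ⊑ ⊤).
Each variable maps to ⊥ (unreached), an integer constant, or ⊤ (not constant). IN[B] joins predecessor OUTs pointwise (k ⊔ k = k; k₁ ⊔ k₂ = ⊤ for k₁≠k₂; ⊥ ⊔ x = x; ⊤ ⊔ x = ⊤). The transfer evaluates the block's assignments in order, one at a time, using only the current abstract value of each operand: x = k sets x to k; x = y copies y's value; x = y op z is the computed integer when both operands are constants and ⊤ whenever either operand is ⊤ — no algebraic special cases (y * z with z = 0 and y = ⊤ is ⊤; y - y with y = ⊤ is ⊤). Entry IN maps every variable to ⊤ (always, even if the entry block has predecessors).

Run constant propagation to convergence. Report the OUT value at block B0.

Answer: {a: ⊤, b: ⊤, c: 6, d: 5, e: ⊤, f: ⊤}

Derivation:
Converged values:
  B0:   IN=(all ⊤)   OUT={c:6, d:5; rest ⊤}
  B1:   IN={c:6, d:5; rest ⊤}   OUT={a:30, b:-1, c:6, d:5; rest ⊤}
  B2:   IN={a:30, b:-1, c:6, d:5; rest ⊤}   OUT={a:30, b:-1, c:6, d:5, f:-1; rest ⊤}
  B3:   IN={a:30, b:-1, c:6, d:5, f:-1; rest ⊤}   OUT={a:30, b:-6, c:6, d:5, e:30, f:-1; rest ⊤}
  B4:   IN={a:30, b:-6, c:6, d:5, e:30, f:-1; rest ⊤}   OUT={a:30, b:5, c:6, d:5, e:30, f:-1; rest ⊤}
  B5:   IN={a:30, b:5, c:6, d:5, e:30, f:-1; rest ⊤}   OUT={a:30, b:5, c:150, d:5, e:30, f:-1; rest ⊤}
  B6:   IN={a:30, b:5, c:150, d:5, e:30, f:-1; rest ⊤}   OUT={a:30, b:5, c:150, d:5, e:30, f:-1; rest ⊤}

Merge at B0 (entry node, so the boundary value (all ⊤) is joined with the incoming edge(s)): IN[B0] = (all ⊤) ⊔ OUT[B2] = {a: ⊤, b: ⊤, c: ⊤, d: ⊤, e: ⊤, f: ⊤}
Applying B0's transfer function to that IN value gives OUT[B0] (row B0 above).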